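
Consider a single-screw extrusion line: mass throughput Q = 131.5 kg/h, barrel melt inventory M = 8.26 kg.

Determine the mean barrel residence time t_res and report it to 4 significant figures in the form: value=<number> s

Q_s = Q / 3600 = 131.5 / 3600 = 0.0365278 kg/s
t_res = M / Q_s = 8.26 ÷ 0.0365278 = 226.129 s

value=226.1 s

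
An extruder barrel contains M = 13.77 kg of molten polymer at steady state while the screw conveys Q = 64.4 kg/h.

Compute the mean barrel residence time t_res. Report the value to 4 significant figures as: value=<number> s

value=769.8 s

Q_s = Q / 3600 = 64.4 / 3600 = 0.0178889 kg/s
t_res = M / Q_s = 13.77 ÷ 0.0178889 = 769.752 s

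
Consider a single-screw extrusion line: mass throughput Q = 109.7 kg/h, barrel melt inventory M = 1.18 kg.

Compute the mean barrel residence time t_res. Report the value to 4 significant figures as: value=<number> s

value=38.72 s

Throughput in SI: Q_s = 109.7 kg/h ÷ 3600 s/h = 0.0304722 kg/s
t_res = M / Q_s = 1.18 ÷ 0.0304722 = 38.7238 s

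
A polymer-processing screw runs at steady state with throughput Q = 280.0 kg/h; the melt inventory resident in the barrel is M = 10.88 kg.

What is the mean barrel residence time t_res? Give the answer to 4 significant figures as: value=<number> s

Convert throughput: Q = 280.0 kg/h = 280.0/3600 = 0.0777778 kg/s
t_res = M / Q_s = 10.88 ÷ 0.0777778 = 139.886 s

value=139.9 s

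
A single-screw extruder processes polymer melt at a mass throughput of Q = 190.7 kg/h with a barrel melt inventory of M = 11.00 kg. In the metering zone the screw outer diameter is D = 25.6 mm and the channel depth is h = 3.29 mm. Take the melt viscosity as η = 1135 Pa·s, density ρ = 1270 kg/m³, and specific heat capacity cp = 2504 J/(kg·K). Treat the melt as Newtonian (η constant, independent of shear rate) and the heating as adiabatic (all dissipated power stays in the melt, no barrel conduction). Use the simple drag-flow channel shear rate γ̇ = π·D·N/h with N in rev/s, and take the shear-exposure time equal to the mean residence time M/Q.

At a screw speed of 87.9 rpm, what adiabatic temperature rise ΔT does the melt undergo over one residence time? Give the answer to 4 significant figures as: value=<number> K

value=95.05 K

Throughput in SI: Q_s = 190.7 kg/h ÷ 3600 s/h = 0.0529722 kg/s
Mean residence time: t_res = M/Q_s = 11.00 kg / 0.0529722 kg/s = 207.656 s
Geometry in metres: D = 25.6 mm → 0.0256 m, h = 3.29 mm → 0.00329 m; screw speed N = 87.9 rpm = 1.465 rev/s
γ̇ = π D N / h = (π)(0.0256)(1.465) / 0.00329 = 35.8122 s⁻¹
Adiabatic rise: ΔT = η γ̇² t_res / (ρ cp) = 1135·(35.8122)²·207.656 / (1270·2504) = 95.0529 K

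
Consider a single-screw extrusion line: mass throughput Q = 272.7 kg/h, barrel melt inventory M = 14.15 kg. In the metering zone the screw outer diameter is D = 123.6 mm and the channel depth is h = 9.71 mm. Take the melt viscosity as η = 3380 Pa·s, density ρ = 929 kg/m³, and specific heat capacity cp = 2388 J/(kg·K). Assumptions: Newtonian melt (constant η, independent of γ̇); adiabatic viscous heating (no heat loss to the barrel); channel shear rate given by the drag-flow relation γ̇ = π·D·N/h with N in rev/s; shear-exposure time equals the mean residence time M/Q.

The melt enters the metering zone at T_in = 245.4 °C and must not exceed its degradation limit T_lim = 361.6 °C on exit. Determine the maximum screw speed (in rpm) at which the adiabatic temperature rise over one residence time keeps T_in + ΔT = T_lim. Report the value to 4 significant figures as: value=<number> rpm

Q_s = Q / 3600 = 272.7 / 3600 = 0.07575 kg/s
t_res = M / Q_s = 14.15 / 0.07575 = 186.799 s
Convert to metres: D = 0.1236 m, h = 0.00971 m
ΔT_a = T_lim − T_in = 361.6 − 245.4 = 116.2 K
γ̇_max² = ΔT_a·ρ·cp / (η·t_res) = [116.2 × 929 × 2388] / [3380 × 186.799] = 408.287 s⁻²
γ̇_max = √408.287 = 20.2061 s⁻¹
N_max = γ̇_max·h / (π·D) = 20.2061 · 0.00971 / (π · 0.1236) = 0.505282 rev/s = 30.3169 rpm

value=30.32 rpm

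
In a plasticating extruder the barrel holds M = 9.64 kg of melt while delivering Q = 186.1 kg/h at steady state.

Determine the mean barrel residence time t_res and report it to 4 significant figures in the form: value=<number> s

value=186.5 s

Throughput in SI: Q_s = 186.1 kg/h ÷ 3600 s/h = 0.0516944 kg/s
Mean residence time: t_res = M/Q_s = 9.64 kg / 0.0516944 kg/s = 186.48 s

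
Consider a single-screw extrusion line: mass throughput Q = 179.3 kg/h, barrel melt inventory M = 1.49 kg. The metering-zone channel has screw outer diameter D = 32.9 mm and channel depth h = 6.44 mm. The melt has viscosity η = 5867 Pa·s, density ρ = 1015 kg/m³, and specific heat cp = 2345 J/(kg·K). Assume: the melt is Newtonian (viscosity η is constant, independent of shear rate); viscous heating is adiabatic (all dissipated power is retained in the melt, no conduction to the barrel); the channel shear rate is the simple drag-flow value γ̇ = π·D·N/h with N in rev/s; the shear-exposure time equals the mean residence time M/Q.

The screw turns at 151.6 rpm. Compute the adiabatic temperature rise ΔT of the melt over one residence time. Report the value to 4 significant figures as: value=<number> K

Q_s = Q / 3600 = 179.3 / 3600 = 0.0498056 kg/s
t_res = M / Q_s = 1.49 / 0.0498056 = 29.9163 s
D = 32.9 mm = 0.0329 m;  h = 6.44 mm = 0.00644 m;  N = 151.6 rpm / 60 = 2.52667 rev/s
γ̇ = π·D·N / h = π · 0.0329 · 2.52667 / 0.00644 = 40.5516 s⁻¹
ΔT = η·γ̇²·t_res / (ρ·cp) = 5867 · (40.5516)² · 29.9163 / (1015 · 2345) = 121.264 K

value=121.3 K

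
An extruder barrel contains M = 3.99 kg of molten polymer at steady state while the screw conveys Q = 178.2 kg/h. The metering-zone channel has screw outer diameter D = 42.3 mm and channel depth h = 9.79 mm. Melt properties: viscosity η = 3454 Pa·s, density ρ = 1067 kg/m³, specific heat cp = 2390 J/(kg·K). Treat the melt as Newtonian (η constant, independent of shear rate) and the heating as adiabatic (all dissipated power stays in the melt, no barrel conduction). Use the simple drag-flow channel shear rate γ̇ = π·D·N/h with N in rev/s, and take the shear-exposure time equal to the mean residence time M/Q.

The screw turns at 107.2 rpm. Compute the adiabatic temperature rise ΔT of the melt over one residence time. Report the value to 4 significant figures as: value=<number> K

Throughput in SI: Q_s = 178.2 kg/h ÷ 3600 s/h = 0.0495 kg/s
t_res = M / Q_s = 3.99 / 0.0495 = 80.6061 s
Convert to SI: D = 0.0423 m, h = 0.00979 m, N = 107.2/60 = 1.78667 rev/s
γ̇ = π D N / h = (π)(0.0423)(1.78667) / 0.00979 = 24.2522 s⁻¹
ΔT = η·γ̇²·t_res / (ρ·cp) = 3454 · (24.2522)² · 80.6061 / (1067 · 2390) = 64.214 K

value=64.21 K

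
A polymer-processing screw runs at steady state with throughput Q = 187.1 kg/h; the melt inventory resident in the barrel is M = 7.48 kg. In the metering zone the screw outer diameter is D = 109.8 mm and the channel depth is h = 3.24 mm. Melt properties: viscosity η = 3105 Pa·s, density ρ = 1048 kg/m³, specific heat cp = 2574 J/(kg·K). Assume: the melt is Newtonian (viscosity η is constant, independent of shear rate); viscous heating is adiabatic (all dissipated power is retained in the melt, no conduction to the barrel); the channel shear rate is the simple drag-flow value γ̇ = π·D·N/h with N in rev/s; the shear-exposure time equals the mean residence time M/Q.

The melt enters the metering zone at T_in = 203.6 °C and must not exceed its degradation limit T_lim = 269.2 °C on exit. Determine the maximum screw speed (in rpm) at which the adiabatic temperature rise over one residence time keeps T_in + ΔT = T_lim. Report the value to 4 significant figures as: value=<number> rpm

value=11.21 rpm

Convert throughput: Q = 187.1 kg/h = 187.1/3600 = 0.0519722 kg/s
t_res = M / Q_s = 7.48 / 0.0519722 = 143.923 s
Convert to metres: D = 0.1098 m, h = 0.00324 m
ΔT_a = T_lim − T_in = 269.2 °C − 203.6 °C = 65.6 K
γ̇_max² = ΔT_a·ρ·cp / (η·t_res) = [65.6 × 1048 × 2574] / [3105 × 143.923] = 395.988 s⁻²
Take the square root: γ̇_max = √(395.988) = 19.8994 s⁻¹
N_max = γ̇_max·h / (π·D) = 19.8994 · 0.00324 / (π · 0.1098) = 0.18691 rev/s = 11.2146 rpm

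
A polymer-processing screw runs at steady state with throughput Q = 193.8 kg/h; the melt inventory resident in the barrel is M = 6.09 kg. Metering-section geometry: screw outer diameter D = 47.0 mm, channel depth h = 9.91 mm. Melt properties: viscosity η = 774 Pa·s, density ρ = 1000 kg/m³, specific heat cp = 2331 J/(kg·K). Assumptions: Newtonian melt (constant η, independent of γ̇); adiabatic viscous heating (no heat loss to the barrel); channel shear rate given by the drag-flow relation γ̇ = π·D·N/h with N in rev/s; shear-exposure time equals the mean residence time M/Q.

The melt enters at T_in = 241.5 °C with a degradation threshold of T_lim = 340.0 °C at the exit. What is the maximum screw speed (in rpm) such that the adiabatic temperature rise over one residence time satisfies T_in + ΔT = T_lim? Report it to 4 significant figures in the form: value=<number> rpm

value=206.2 rpm

Throughput in SI: Q_s = 193.8 kg/h ÷ 3600 s/h = 0.0538333 kg/s
t_res = M / Q_s = 6.09 / 0.0538333 = 113.127 s
Convert to metres: D = 0.047 m, h = 0.00991 m
ΔT_a = T_lim − T_in = 340.0 °C − 241.5 °C = 98.5 K
γ̇_max² = ΔT_a·ρ·cp/(η·t_res) = 98.5·1000·2331/(774·113.127) = 2622.23 s⁻²
γ̇_max = √2622.23 = 51.2078 s⁻¹
N_max = γ̇_max h / (πD) = 51.2078·0.00991/(π·0.047) = 3.43686 rev/s → ×60 = 206.212 rpm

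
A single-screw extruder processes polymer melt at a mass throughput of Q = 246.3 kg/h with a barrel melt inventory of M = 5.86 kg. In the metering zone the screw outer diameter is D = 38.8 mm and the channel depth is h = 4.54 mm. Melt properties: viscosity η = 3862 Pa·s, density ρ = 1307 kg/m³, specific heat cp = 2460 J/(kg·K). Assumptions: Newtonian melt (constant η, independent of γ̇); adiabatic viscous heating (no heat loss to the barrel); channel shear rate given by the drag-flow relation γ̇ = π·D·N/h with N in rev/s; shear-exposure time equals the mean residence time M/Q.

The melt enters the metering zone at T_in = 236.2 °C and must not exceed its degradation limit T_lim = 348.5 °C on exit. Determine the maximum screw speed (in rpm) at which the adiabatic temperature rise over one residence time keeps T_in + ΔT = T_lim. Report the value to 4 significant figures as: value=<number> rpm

Throughput in SI: Q_s = 246.3 kg/h ÷ 3600 s/h = 0.0684167 kg/s
t_res = M / Q_s = 5.86 / 0.0684167 = 85.6516 s
Geometry in SI: D = 38.8 mm → 0.0388 m, h = 4.54 mm → 0.00454 m
ΔT_a = T_lim − T_in = 348.5 − 236.2 = 112.3 K
γ̇_max² = ΔT_a·ρ·cp / (η·t_res) = [112.3 × 1307 × 2460] / [3862 × 85.6516] = 1091.55 s⁻²
Take the square root: γ̇_max = √(1091.55) = 33.0386 s⁻¹
Solve γ̇ = πDN/h for N: N_max = γ̇_max·h/(π·D) = 33.0386 × 0.00454 / (π × 0.0388) = 1.23054 rev/s = 73.8324 rpm

value=73.83 rpm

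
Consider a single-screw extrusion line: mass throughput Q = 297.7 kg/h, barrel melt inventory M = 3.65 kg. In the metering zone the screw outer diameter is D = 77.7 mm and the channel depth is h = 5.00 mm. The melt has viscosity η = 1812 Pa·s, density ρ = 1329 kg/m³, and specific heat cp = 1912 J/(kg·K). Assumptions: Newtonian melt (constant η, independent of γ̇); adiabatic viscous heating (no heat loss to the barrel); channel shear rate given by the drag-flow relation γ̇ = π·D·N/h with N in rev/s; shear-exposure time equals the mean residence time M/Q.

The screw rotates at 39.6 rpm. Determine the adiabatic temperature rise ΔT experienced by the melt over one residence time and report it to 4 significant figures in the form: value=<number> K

Throughput in SI: Q_s = 297.7 kg/h ÷ 3600 s/h = 0.0826944 kg/s
t_res = M / Q_s = 3.65 ÷ 0.0826944 = 44.1384 s
Geometry in metres: D = 77.7 mm → 0.0777 m, h = 5.00 mm → 0.005 m; screw speed N = 39.6 rpm = 0.66 rev/s
γ̇ = π·D·N / h = π · 0.0777 · 0.66 / 0.005 = 32.2214 s⁻¹
ΔT = η·γ̇²·t_res / (ρ·cp) = 1812 · (32.2214)² · 44.1384 / (1329 · 1912) = 32.6777 K

value=32.68 K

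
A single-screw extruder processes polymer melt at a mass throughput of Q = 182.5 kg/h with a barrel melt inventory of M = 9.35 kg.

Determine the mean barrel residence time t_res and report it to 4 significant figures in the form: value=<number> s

value=184.4 s

Throughput in SI: Q_s = 182.5 kg/h ÷ 3600 s/h = 0.0506944 kg/s
Mean residence time: t_res = M/Q_s = 9.35 kg / 0.0506944 kg/s = 184.438 s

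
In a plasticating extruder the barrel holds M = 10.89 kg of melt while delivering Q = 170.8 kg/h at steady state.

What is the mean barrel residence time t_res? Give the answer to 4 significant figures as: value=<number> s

value=229.5 s

Throughput in SI: Q_s = 170.8 kg/h ÷ 3600 s/h = 0.0474444 kg/s
t_res = M / Q_s = 10.89 / 0.0474444 = 229.532 s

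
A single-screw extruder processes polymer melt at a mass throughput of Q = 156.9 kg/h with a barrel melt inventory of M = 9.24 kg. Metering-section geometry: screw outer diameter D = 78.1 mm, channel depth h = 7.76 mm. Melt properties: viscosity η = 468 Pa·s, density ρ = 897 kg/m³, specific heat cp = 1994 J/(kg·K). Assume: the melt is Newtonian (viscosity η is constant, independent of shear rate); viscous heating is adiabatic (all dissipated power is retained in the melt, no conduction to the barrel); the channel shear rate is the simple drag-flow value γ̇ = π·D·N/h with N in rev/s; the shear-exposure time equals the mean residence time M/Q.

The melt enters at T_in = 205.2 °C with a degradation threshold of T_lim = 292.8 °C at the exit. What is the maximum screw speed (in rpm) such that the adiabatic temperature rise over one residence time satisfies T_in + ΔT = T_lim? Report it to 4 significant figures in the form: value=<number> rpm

Convert throughput: Q = 156.9 kg/h = 156.9/3600 = 0.0435833 kg/s
t_res = M / Q_s = 9.24 / 0.0435833 = 212.008 s
Convert to metres: D = 0.0781 m, h = 0.00776 m
ΔT_a = T_lim − T_in = 292.8 − 205.2 = 87.6 K
γ̇_max² = ΔT_a·ρ·cp / (η·t_res) = [87.6 × 897 × 1994] / [468 × 212.008] = 1579.15 s⁻²
Take the square root: γ̇_max = √(1579.15) = 39.7386 s⁻¹
Solve γ̇ = πDN/h for N: N_max = γ̇_max·h/(π·D) = 39.7386 × 0.00776 / (π × 0.0781) = 1.25682 rev/s = 75.4092 rpm

value=75.41 rpm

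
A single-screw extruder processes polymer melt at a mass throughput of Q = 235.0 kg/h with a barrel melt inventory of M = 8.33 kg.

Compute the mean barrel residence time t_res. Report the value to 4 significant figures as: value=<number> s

value=127.6 s

Convert throughput: Q = 235.0 kg/h = 235.0/3600 = 0.0652778 kg/s
Mean residence time: t_res = M/Q_s = 8.33 kg / 0.0652778 kg/s = 127.609 s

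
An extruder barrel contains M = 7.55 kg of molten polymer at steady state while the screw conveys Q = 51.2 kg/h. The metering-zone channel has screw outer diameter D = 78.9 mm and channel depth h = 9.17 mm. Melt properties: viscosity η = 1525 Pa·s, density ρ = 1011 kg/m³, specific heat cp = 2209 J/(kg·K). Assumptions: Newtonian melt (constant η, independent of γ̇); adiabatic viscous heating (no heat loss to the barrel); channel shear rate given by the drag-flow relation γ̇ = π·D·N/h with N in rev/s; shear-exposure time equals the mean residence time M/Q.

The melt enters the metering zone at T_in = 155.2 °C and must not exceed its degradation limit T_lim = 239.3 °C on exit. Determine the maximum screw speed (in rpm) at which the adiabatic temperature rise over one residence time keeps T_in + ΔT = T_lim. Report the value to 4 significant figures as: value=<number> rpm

Convert throughput: Q = 51.2 kg/h = 51.2/3600 = 0.0142222 kg/s
t_res = M / Q_s = 7.55 / 0.0142222 = 530.859 s
Convert to metres: D = 0.0789 m, h = 0.00917 m
ΔT_a = T_lim − T_in = 239.3 °C − 155.2 °C = 84.1 K
γ̇_max² = ΔT_a·ρ·cp / (η·t_res) = [84.1 × 1011 × 2209] / [1525 × 530.859] = 232.003 s⁻²
γ̇_max = sqrt(232.003) = 15.2316 s⁻¹
N_max = γ̇_max h / (πD) = 15.2316·0.00917/(π·0.0789) = 0.563494 rev/s → ×60 = 33.8096 rpm

value=33.81 rpm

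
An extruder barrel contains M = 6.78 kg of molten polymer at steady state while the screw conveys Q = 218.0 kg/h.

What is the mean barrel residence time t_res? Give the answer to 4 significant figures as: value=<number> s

value=112.0 s

Throughput in SI: Q_s = 218.0 kg/h ÷ 3600 s/h = 0.0605556 kg/s
Mean residence time: t_res = M/Q_s = 6.78 kg / 0.0605556 kg/s = 111.963 s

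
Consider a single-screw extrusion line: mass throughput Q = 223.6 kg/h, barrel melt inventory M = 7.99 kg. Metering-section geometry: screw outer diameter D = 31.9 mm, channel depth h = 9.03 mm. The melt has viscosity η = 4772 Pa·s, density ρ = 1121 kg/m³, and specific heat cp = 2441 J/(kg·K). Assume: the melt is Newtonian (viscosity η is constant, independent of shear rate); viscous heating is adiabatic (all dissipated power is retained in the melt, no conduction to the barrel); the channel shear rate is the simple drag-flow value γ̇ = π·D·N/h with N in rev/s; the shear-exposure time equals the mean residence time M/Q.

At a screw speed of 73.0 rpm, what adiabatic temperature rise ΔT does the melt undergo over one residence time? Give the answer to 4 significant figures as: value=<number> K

Convert throughput: Q = 223.6 kg/h = 223.6/3600 = 0.0621111 kg/s
Mean residence time: t_res = M/Q_s = 7.99 kg / 0.0621111 kg/s = 128.64 s
Convert to SI: D = 0.0319 m, h = 0.00903 m, N = 73.0/60 = 1.21667 rev/s
γ̇ = π D N / h = (π)(0.0319)(1.21667) / 0.00903 = 13.5028 s⁻¹
ΔT = η·γ̇²·t_res/(ρ·cp) = [4772 × 13.5028² × 128.64] / [1121 × 2441] = 40.9028 K

value=40.90 K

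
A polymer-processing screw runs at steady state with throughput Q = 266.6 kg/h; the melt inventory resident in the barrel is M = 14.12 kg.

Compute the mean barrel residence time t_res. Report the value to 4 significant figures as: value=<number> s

value=190.7 s

Q_s = Q / 3600 = 266.6 / 3600 = 0.0740556 kg/s
t_res = M / Q_s = 14.12 / 0.0740556 = 190.668 s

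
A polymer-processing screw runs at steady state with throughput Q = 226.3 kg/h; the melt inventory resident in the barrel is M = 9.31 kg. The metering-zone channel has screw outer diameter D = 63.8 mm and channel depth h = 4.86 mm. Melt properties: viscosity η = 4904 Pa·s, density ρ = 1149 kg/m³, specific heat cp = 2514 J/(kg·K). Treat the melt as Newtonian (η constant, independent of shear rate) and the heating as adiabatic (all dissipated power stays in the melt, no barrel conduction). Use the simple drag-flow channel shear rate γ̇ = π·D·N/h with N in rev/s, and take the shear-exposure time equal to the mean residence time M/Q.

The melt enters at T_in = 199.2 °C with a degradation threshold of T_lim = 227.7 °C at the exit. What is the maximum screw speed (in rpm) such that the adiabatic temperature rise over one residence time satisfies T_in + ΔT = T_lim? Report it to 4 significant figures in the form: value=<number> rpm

value=15.49 rpm

Throughput in SI: Q_s = 226.3 kg/h ÷ 3600 s/h = 0.0628611 kg/s
t_res = M / Q_s = 9.31 / 0.0628611 = 148.104 s
Geometry in SI: D = 63.8 mm → 0.0638 m, h = 4.86 mm → 0.00486 m
ΔT_a = T_lim − T_in = 227.7 − 199.2 = 28.5 K
Invert ΔT = ηγ̇²t_res/(ρcp) for γ̇: γ̇_max² = ΔT_a ρ cp / (η t_res) = 28.5·1149·2514 / (4904·148.104) = 113.348 s⁻²
Take the square root: γ̇_max = √(113.348) = 10.6465 s⁻¹
N_max = γ̇_max h / (πD) = 10.6465·0.00486/(π·0.0638) = 0.25815 rev/s → ×60 = 15.489 rpm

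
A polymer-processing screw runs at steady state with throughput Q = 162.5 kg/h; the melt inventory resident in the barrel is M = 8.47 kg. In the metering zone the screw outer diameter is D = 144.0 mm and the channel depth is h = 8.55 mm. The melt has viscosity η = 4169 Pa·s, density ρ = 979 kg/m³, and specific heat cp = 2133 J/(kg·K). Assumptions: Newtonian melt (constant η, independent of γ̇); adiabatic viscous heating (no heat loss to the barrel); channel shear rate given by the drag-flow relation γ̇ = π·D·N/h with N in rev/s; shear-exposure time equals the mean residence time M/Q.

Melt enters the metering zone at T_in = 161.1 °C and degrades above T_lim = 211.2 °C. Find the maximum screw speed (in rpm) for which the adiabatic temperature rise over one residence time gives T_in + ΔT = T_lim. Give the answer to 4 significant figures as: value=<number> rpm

Throughput in SI: Q_s = 162.5 kg/h ÷ 3600 s/h = 0.0451389 kg/s
t_res = M / Q_s = 8.47 / 0.0451389 = 187.643 s
Convert to metres: D = 0.144 m, h = 0.00855 m
Allowable rise: ΔT_a = T_lim − T_in = 211.2 − 161.1 = 50.1 K
γ̇_max² = ΔT_a·ρ·cp / (η·t_res) = [50.1 × 979 × 2133] / [4169 × 187.643] = 133.736 s⁻²
γ̇_max = √133.736 = 11.5644 s⁻¹
N_max = γ̇_max·h / (π·D) = 11.5644 · 0.00855 / (π · 0.144) = 0.218563 rev/s = 13.1138 rpm

value=13.11 rpm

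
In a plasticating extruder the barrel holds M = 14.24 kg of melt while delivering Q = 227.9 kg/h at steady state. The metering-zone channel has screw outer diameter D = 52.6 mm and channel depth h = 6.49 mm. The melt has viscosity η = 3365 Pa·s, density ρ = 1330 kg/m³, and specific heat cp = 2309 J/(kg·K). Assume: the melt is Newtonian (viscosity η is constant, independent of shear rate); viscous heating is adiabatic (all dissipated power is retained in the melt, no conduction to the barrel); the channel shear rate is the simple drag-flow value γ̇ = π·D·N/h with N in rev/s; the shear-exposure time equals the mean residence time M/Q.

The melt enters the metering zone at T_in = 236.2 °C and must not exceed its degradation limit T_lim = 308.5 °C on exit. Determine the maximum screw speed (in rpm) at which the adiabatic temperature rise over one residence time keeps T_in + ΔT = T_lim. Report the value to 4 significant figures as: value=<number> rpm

Throughput in SI: Q_s = 227.9 kg/h ÷ 3600 s/h = 0.0633056 kg/s
t_res = M / Q_s = 14.24 ÷ 0.0633056 = 224.941 s
D = 52.6 mm = 0.0526 m;  h = 6.49 mm = 0.00649 m
Allowable rise: ΔT_a = T_lim − T_in = 308.5 − 236.2 = 72.3 K
γ̇_max² = ΔT_a·ρ·cp / (η·t_res) = [72.3 × 1330 × 2309] / [3365 × 224.941] = 293.333 s⁻²
γ̇_max = √293.333 = 17.127 s⁻¹
N_max = γ̇_max h / (πD) = 17.127·0.00649/(π·0.0526) = 0.67265 rev/s → ×60 = 40.359 rpm

value=40.36 rpm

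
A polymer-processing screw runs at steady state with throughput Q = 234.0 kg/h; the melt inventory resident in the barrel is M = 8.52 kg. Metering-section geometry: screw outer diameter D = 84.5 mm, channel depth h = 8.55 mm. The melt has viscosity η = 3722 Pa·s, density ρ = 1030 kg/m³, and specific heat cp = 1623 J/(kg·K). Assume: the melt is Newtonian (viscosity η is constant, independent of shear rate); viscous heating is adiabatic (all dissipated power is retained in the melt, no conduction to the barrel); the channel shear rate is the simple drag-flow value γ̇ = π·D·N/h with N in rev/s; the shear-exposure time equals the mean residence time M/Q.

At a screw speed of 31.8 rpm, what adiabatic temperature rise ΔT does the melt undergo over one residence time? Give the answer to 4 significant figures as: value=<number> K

Convert throughput: Q = 234.0 kg/h = 234.0/3600 = 0.065 kg/s
t_res = M / Q_s = 8.52 ÷ 0.065 = 131.077 s
D = 84.5 mm = 0.0845 m;  h = 8.55 mm = 0.00855 m;  N = 31.8 rpm / 60 = 0.53 rev/s
γ̇ = π·D·N / h = π · 0.0845 · 0.53 / 0.00855 = 16.4557 s⁻¹
ΔT = η·γ̇²·t_res / (ρ·cp) = 3722 · (16.4557)² · 131.077 / (1030 · 1623) = 79.0277 K

value=79.03 K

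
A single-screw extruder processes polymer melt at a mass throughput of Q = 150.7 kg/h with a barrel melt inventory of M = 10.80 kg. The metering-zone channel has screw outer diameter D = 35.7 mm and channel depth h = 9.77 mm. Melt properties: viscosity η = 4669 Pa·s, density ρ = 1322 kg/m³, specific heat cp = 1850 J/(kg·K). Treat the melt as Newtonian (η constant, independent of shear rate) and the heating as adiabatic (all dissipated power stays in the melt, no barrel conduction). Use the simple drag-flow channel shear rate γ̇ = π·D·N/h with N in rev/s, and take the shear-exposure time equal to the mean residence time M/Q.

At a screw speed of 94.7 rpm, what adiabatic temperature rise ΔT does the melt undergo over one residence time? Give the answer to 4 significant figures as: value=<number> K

Throughput in SI: Q_s = 150.7 kg/h ÷ 3600 s/h = 0.0418611 kg/s
t_res = M / Q_s = 10.80 / 0.0418611 = 257.996 s
Geometry in metres: D = 35.7 mm → 0.0357 m, h = 9.77 mm → 0.00977 m; screw speed N = 94.7 rpm = 1.57833 rev/s
γ̇ = π·D·N / h = π · 0.0357 · 1.57833 / 0.00977 = 18.1185 s⁻¹
Adiabatic rise: ΔT = η γ̇² t_res / (ρ cp) = 4669·(18.1185)²·257.996 / (1322·1850) = 161.688 K

value=161.7 K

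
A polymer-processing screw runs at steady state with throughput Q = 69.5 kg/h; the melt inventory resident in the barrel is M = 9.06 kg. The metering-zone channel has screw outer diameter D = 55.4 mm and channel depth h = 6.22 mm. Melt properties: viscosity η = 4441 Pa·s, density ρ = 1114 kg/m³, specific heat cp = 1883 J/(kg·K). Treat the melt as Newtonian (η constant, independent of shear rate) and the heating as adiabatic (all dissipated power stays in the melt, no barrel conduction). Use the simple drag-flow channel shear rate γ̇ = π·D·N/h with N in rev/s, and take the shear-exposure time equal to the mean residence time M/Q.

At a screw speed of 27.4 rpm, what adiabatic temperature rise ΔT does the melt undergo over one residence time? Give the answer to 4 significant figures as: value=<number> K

value=162.2 K

Convert throughput: Q = 69.5 kg/h = 69.5/3600 = 0.0193056 kg/s
Mean residence time: t_res = M/Q_s = 9.06 kg / 0.0193056 kg/s = 469.295 s
Geometry in metres: D = 55.4 mm → 0.0554 m, h = 6.22 mm → 0.00622 m; screw speed N = 27.4 rpm = 0.456667 rev/s
Shear rate: γ̇ = πDN/h = π·0.0554·0.456667/0.00622 = 12.7782 s⁻¹
Adiabatic rise: ΔT = η γ̇² t_res / (ρ cp) = 4441·(12.7782)²·469.295 / (1114·1883) = 162.229 K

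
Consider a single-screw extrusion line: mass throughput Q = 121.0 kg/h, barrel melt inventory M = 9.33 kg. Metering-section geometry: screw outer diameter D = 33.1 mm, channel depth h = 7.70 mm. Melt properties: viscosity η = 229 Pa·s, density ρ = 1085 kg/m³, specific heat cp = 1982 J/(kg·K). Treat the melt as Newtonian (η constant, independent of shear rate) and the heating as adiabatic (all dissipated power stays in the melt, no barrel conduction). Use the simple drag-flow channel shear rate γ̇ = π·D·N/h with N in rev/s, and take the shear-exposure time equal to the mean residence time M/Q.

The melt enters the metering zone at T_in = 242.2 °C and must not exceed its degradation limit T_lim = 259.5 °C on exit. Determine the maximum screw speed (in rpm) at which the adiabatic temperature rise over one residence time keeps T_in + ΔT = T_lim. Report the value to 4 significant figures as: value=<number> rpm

value=107.5 rpm

Q_s = Q / 3600 = 121.0 / 3600 = 0.0336111 kg/s
Mean residence time: t_res = M/Q_s = 9.33 kg / 0.0336111 kg/s = 277.587 s
Geometry in SI: D = 33.1 mm → 0.0331 m, h = 7.70 mm → 0.0077 m
Allowable rise: ΔT_a = T_lim − T_in = 259.5 − 242.2 = 17.3 K
γ̇_max² = ΔT_a·ρ·cp / (η·t_res) = [17.3 × 1085 × 1982] / [229 × 277.587] = 585.255 s⁻²
γ̇_max = sqrt(585.255) = 24.192 s⁻¹
Solve γ̇ = πDN/h for N: N_max = γ̇_max·h/(π·D) = 24.192 × 0.0077 / (π × 0.0331) = 1.79137 rev/s = 107.482 rpm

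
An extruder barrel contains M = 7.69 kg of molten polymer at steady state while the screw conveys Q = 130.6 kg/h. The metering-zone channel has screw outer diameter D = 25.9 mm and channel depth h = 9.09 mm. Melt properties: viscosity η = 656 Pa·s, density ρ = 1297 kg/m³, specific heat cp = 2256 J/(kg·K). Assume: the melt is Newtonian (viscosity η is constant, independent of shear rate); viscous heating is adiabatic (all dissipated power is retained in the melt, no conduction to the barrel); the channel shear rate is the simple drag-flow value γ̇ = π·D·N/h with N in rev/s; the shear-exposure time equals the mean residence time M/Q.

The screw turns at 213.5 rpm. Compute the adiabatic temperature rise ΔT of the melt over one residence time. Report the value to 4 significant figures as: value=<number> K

Q_s = Q / 3600 = 130.6 / 3600 = 0.0362778 kg/s
t_res = M / Q_s = 7.69 ÷ 0.0362778 = 211.975 s
Convert to SI: D = 0.0259 m, h = 0.00909 m, N = 213.5/60 = 3.55833 rev/s
γ̇ = π·D·N / h = π · 0.0259 · 3.55833 / 0.00909 = 31.8517 s⁻¹
ΔT = η·γ̇²·t_res / (ρ·cp) = 656 · (31.8517)² · 211.975 / (1297 · 2256) = 48.2142 K

value=48.21 K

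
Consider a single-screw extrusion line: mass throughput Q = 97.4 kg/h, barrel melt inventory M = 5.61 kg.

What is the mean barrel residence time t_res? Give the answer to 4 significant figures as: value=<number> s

value=207.4 s

Throughput in SI: Q_s = 97.4 kg/h ÷ 3600 s/h = 0.0270556 kg/s
t_res = M / Q_s = 5.61 / 0.0270556 = 207.351 s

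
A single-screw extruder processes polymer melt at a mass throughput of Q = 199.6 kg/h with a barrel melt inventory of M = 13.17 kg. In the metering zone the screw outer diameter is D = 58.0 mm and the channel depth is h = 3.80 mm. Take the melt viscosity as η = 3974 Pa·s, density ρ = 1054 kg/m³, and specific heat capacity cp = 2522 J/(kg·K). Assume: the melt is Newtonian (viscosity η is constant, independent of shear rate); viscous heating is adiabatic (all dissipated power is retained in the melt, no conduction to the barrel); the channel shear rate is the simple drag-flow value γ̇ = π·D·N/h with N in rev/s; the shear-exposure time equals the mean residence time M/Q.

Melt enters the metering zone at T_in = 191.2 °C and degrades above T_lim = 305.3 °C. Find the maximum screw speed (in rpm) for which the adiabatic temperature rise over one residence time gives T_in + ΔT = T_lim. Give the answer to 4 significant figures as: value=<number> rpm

value=22.43 rpm

Convert throughput: Q = 199.6 kg/h = 199.6/3600 = 0.0554444 kg/s
t_res = M / Q_s = 13.17 ÷ 0.0554444 = 237.535 s
D = 58.0 mm = 0.058 m;  h = 3.80 mm = 0.0038 m
ΔT_a = T_lim − T_in = 305.3 °C − 191.2 °C = 114.1 K
γ̇_max² = ΔT_a·ρ·cp/(η·t_res) = 114.1·1054·2522/(3974·237.535) = 321.304 s⁻²
Take the square root: γ̇_max = √(321.304) = 17.9249 s⁻¹
Solve γ̇ = πDN/h for N: N_max = γ̇_max·h/(π·D) = 17.9249 × 0.0038 / (π × 0.058) = 0.373821 rev/s = 22.4293 rpm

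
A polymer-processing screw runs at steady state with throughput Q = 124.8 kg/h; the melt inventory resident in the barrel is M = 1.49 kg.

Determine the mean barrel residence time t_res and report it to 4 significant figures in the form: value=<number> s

value=42.98 s

Throughput in SI: Q_s = 124.8 kg/h ÷ 3600 s/h = 0.0346667 kg/s
Mean residence time: t_res = M/Q_s = 1.49 kg / 0.0346667 kg/s = 42.9808 s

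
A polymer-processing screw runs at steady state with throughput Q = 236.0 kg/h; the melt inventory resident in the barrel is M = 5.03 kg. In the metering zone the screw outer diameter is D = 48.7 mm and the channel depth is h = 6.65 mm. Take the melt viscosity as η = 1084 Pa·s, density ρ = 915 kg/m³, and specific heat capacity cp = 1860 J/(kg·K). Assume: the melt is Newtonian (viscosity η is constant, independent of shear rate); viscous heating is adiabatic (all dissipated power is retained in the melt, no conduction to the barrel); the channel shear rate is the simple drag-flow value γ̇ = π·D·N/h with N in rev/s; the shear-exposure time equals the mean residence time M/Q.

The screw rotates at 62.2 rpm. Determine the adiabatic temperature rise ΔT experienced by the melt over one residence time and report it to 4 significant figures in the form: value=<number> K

Convert throughput: Q = 236.0 kg/h = 236.0/3600 = 0.0655556 kg/s
Mean residence time: t_res = M/Q_s = 5.03 kg / 0.0655556 kg/s = 76.7288 s
Geometry in metres: D = 48.7 mm → 0.0487 m, h = 6.65 mm → 0.00665 m; screw speed N = 62.2 rpm = 1.03667 rev/s
γ̇ = π D N / h = (π)(0.0487)(1.03667) / 0.00665 = 23.8504 s⁻¹
ΔT = η·γ̇²·t_res/(ρ·cp) = [1084 × 23.8504² × 76.7288] / [915 × 1860] = 27.8001 K

value=27.80 K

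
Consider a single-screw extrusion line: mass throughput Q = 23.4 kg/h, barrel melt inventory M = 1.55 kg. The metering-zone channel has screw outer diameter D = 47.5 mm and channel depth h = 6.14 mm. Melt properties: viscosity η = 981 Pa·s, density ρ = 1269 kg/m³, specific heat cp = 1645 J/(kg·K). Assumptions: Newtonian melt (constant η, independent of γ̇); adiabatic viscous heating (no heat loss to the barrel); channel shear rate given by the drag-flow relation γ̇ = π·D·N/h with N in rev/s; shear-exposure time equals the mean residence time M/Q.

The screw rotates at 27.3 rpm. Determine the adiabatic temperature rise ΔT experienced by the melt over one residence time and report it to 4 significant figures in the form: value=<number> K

value=13.70 K

Convert throughput: Q = 23.4 kg/h = 23.4/3600 = 0.0065 kg/s
t_res = M / Q_s = 1.55 / 0.0065 = 238.462 s
D = 47.5 mm = 0.0475 m;  h = 6.14 mm = 0.00614 m;  N = 27.3 rpm / 60 = 0.455 rev/s
γ̇ = π D N / h = (π)(0.0475)(0.455) / 0.00614 = 11.0583 s⁻¹
ΔT = η·γ̇²·t_res/(ρ·cp) = [981 × 11.0583² × 238.462] / [1269 × 1645] = 13.7035 K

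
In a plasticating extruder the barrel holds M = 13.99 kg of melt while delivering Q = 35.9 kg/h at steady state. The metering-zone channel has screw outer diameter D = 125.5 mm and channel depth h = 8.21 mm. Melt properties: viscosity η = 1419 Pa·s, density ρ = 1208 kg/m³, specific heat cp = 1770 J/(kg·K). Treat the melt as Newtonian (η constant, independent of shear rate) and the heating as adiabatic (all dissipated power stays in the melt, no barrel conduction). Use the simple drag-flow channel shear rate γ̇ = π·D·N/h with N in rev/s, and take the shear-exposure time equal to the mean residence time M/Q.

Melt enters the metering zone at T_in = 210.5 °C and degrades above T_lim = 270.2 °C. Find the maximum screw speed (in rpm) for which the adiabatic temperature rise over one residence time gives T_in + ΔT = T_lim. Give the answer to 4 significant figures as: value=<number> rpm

value=10.00 rpm

Q_s = Q / 3600 = 35.9 / 3600 = 0.00997222 kg/s
Mean residence time: t_res = M/Q_s = 13.99 kg / 0.00997222 kg/s = 1402.9 s
Geometry in SI: D = 125.5 mm → 0.1255 m, h = 8.21 mm → 0.00821 m
Allowable rise: ΔT_a = T_lim − T_in = 270.2 − 210.5 = 59.7 K
γ̇_max² = ΔT_a·ρ·cp/(η·t_res) = 59.7·1208·1770/(1419·1402.9) = 64.1219 s⁻²
Take the square root: γ̇_max = √(64.1219) = 8.00762 s⁻¹
N_max = γ̇_max·h / (π·D) = 8.00762 · 0.00821 / (π · 0.1255) = 0.166745 rev/s = 10.0047 rpm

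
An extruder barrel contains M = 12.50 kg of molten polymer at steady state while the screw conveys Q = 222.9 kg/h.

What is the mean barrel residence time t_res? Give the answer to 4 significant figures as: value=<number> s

Q_s = Q / 3600 = 222.9 / 3600 = 0.0619167 kg/s
t_res = M / Q_s = 12.50 / 0.0619167 = 201.884 s

value=201.9 s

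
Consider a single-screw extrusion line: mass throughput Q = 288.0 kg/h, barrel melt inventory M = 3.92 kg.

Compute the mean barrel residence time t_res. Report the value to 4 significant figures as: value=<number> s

Convert throughput: Q = 288.0 kg/h = 288.0/3600 = 0.08 kg/s
Mean residence time: t_res = M/Q_s = 3.92 kg / 0.08 kg/s = 49 s

value=49.00 s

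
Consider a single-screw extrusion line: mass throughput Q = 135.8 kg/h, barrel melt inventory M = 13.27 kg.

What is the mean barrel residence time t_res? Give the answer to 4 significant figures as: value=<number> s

Q_s = Q / 3600 = 135.8 / 3600 = 0.0377222 kg/s
t_res = M / Q_s = 13.27 / 0.0377222 = 351.782 s

value=351.8 s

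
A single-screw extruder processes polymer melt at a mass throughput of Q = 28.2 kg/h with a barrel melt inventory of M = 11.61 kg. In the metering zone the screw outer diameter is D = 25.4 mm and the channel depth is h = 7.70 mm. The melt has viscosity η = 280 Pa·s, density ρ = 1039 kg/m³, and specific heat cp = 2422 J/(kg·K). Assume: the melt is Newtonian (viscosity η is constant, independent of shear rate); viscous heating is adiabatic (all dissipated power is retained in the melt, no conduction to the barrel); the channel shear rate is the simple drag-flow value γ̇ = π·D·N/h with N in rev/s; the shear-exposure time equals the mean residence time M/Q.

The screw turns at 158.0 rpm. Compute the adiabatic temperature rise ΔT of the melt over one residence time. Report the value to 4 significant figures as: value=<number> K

value=122.8 K

Q_s = Q / 3600 = 28.2 / 3600 = 0.00783333 kg/s
t_res = M / Q_s = 11.61 ÷ 0.00783333 = 1482.13 s
D = 25.4 mm = 0.0254 m;  h = 7.70 mm = 0.0077 m;  N = 158.0 rpm / 60 = 2.63333 rev/s
Shear rate: γ̇ = πDN/h = π·0.0254·2.63333/0.0077 = 27.2897 s⁻¹
ΔT = η·γ̇²·t_res / (ρ·cp) = 280 · (27.2897)² · 1482.13 / (1039 · 2422) = 122.815 K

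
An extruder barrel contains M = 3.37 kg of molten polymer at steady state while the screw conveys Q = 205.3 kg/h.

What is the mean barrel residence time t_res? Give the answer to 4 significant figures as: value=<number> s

value=59.09 s

Convert throughput: Q = 205.3 kg/h = 205.3/3600 = 0.0570278 kg/s
t_res = M / Q_s = 3.37 ÷ 0.0570278 = 59.094 s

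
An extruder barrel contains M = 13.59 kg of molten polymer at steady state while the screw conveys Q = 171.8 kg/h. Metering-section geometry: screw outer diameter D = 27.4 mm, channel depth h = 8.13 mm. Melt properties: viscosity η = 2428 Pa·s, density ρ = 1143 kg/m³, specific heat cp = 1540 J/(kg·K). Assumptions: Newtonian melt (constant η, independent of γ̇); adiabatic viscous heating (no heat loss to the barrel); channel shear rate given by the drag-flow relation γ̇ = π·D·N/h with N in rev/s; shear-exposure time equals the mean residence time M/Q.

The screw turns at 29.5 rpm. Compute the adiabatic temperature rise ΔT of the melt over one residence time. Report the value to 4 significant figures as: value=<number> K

value=10.64 K

Q_s = Q / 3600 = 171.8 / 3600 = 0.0477222 kg/s
t_res = M / Q_s = 13.59 ÷ 0.0477222 = 284.773 s
D = 27.4 mm = 0.0274 m;  h = 8.13 mm = 0.00813 m;  N = 29.5 rpm / 60 = 0.491667 rev/s
γ̇ = π D N / h = (π)(0.0274)(0.491667) / 0.00813 = 5.20572 s⁻¹
ΔT = η·γ̇²·t_res / (ρ·cp) = 2428 · (5.20572)² · 284.773 / (1143 · 1540) = 10.6449 K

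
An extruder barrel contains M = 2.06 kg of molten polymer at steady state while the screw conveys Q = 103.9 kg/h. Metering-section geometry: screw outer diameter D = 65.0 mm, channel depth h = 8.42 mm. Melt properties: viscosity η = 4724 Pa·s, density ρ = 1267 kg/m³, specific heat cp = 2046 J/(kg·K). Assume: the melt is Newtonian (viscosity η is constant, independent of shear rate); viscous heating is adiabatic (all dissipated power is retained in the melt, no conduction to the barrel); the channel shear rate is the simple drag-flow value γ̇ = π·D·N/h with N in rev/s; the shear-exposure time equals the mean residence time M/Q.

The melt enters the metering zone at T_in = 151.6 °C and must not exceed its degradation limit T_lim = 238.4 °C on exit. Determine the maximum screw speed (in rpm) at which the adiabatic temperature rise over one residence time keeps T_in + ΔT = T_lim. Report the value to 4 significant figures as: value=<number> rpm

value=63.91 rpm

Q_s = Q / 3600 = 103.9 / 3600 = 0.0288611 kg/s
Mean residence time: t_res = M/Q_s = 2.06 kg / 0.0288611 kg/s = 71.3763 s
Geometry in SI: D = 65.0 mm → 0.065 m, h = 8.42 mm → 0.00842 m
Allowable rise: ΔT_a = T_lim − T_in = 238.4 − 151.6 = 86.8 K
γ̇_max² = ΔT_a·ρ·cp / (η·t_res) = [86.8 × 1267 × 2046] / [4724 × 71.3763] = 667.326 s⁻²
γ̇_max = sqrt(667.326) = 25.8326 s⁻¹
Solve γ̇ = πDN/h for N: N_max = γ̇_max·h/(π·D) = 25.8326 × 0.00842 / (π × 0.065) = 1.06517 rev/s = 63.91 rpm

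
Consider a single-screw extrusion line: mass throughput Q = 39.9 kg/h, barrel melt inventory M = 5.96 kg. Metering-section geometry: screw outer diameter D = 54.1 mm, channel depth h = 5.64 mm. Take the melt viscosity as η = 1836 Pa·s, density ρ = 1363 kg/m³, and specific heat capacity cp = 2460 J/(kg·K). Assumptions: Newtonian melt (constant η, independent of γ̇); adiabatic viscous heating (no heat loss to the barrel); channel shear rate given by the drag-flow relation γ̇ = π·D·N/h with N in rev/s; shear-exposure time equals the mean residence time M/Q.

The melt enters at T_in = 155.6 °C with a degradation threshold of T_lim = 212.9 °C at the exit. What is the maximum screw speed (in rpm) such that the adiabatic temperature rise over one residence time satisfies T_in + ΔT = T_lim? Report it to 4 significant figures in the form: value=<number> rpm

value=27.77 rpm

Q_s = Q / 3600 = 39.9 / 3600 = 0.0110833 kg/s
t_res = M / Q_s = 5.96 / 0.0110833 = 537.744 s
Convert to metres: D = 0.0541 m, h = 0.00564 m
ΔT_a = T_lim − T_in = 212.9 °C − 155.6 °C = 57.3 K
γ̇_max² = ΔT_a·ρ·cp/(η·t_res) = 57.3·1363·2460/(1836·537.744) = 194.597 s⁻²
Take the square root: γ̇_max = √(194.597) = 13.9498 s⁻¹
Solve γ̇ = πDN/h for N: N_max = γ̇_max·h/(π·D) = 13.9498 × 0.00564 / (π × 0.0541) = 0.462914 rev/s = 27.7749 rpm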